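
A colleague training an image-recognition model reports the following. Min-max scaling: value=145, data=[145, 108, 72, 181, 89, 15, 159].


min=15, max=181
(145-15)/(181-15) = 130/166 = 0.7831

0.7831


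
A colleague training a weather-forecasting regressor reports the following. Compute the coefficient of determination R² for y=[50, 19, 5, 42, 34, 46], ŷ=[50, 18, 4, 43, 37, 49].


ȳ = 32.6667
SS_res = Σ(y-ŷ)² = 21
SS_tot = Σ(y-ȳ)² = 1519.33
R² = 1 - SS_res/SS_tot = 1 - 0.0138 = 0.9862

0.9862


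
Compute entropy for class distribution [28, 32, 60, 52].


Probabilities: [28/172, 32/172, 60/172, 52/172] ≈ [0.1628, 0.186, 0.3488, 0.3023]
H = -((28/172)·log₂(28/172) + (32/172)·log₂(32/172) + (60/172)·log₂(60/172) + (52/172)·log₂(52/172))
  = 1.9295 bits

1.9295 bits


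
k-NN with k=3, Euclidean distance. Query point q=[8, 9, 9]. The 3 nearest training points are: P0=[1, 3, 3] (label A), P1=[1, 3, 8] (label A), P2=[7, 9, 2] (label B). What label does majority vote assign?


d(q,P0) = 11.0  (label A)
d(q,P1) = 9.2736  (label A)
d(q,P2) = 7.0711  (label B)
Votes: A=2, B=1
Majority → A

A


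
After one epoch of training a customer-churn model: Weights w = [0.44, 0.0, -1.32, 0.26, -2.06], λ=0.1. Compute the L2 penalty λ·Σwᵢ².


‖w‖₂² = (0.44)² + (0.0)² + (-1.32)² + (0.26)² + (-2.06)²
     = 0.1936 + 0 + 1.7424 + 0.0676 + 4.2436
     = 6.2472
λ·‖w‖₂² = 0.1·6.2472 = 0.62472

0.62472


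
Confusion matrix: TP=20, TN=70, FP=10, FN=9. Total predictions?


Total = TP + TN + FP + FN
= 20 + 70 + 10 + 9
= 109
(Predicted positive: 30, predicted negative: 79)

109


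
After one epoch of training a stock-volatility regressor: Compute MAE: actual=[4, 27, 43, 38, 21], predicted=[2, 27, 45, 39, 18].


Absolute errors: |4-2|=2, |27-27|=0, |43-45|=2, |38-39|=1, |21-18|=3
Sum = 8
MAE = 8/5 = 8/5

8/5


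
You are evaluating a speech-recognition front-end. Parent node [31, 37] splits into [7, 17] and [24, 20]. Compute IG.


Parent = [31, 37], H_parent = 0.9944
H_left = 0.8709 (n=24), H_right = 0.994 (n=44)
H_children = (24/68)·0.8709 + (44/68)·0.994 = 0.9506
IG = 0.9944 - 0.9506 = 0.0438

0.0438


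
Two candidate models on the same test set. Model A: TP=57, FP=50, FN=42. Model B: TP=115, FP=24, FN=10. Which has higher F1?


Model A: P=57/107=0.5327, R=57/99=0.5758, F1=2PR/(P+R)=2TP/(2TP+FP+FN)=114/206=0.5534
Model B: P=115/139=0.8273, R=115/125=0.92, F1=2PR/(P+R)=2TP/(2TP+FP+FN)=230/264=0.8712
0.5534 < 0.8712 → Model B

Model B


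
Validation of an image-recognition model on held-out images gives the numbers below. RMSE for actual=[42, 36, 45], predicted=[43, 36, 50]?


MSE = 26/3 = 8.6667
RMSE = √(26/3) = 2.9439

2.9439


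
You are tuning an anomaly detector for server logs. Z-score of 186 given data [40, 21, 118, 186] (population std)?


μ = 91.25, σ = 65.6787
z = (186 - 91.25)/65.6787 = 1.4426

1.4426


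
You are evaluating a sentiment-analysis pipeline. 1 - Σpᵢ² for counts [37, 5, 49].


Probabilities: [37/91, 5/91, 49/91] ≈ [0.4066, 0.0549, 0.5385]
Σpᵢ² = (1369 + 25 + 2401)/91² = 3795/8281
Gini = 1 - Σpᵢ² = 1 - 3795/8281 = 0.5417

0.5417


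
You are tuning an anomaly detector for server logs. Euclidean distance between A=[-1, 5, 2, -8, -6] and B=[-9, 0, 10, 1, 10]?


d = √((-1+ 9)² + (5-0)² + (2-10)² + (-8-1)² + (-6-10)²)
  = √(64 + 25 + 64 + 81 + 256)
  = √490 = 22.1359

22.1359


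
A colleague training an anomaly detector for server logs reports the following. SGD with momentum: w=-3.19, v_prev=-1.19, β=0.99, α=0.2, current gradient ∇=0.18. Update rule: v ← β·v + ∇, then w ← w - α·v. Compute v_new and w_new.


v_new = 0.99·-1.19 + 0.18 = -1.1781 + 0.18 = -0.9981
w_new = -3.19 - 0.2·-0.9981 = -3.19 + 0.19962 = -2.99038

v_new=-0.9981, w_new=-2.99038


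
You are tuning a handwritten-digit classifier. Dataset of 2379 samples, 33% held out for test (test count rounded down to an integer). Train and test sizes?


Test = ⌊2379·33/100⌋ = 785
Train = 2379 - 785 = 1594

Train: 1594, Test: 785


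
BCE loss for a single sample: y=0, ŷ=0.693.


BCE = -[y·ln(p) + (1-y)·ln(1-p)]
= -0 - 1·ln(1-0.693)
= -ln(0.307) = 1.1809

1.1809


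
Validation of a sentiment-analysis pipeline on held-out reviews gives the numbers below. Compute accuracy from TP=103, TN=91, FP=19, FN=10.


Accuracy = (TP+TN)/(TP+TN+FP+FN)
= (103+91)/(223)
= 194/223 = 87.0%

87.0%


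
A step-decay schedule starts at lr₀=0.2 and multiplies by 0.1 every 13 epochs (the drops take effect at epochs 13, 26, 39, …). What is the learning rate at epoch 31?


n_drops = ⌊31/13⌋ = 2
lr = 0.2·0.1^2 = 0.2·0.01 = 0.002

0.002


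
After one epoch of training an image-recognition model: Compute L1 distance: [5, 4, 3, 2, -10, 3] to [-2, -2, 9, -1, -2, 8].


d = |5+ 2| + |4+ 2| + |3-9| + |2+ 1| + |-10+ 2| + |3-8|
  = 7 + 6 + 6 + 3 + 8 + 5
  = 35

35


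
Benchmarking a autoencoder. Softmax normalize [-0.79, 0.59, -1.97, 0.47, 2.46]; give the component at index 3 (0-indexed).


Exponentials: e^-0.79=0.4538, e^0.59=1.804, e^-1.97=0.1395, e^0.47=1.6, e^2.46=11.7048
Sum = 15.7021
Softmax = [0.0289, 0.1149, 0.0089, 0.1019, 0.7454]
p[3] = 1.6/15.7021 = 0.1019

0.1019


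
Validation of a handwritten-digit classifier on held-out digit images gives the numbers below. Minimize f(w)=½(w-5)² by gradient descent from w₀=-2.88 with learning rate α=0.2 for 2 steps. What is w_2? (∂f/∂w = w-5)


step 1: grad = -2.88-5 = -7.88; w = -2.88 - 0.2·(-7.88) = -1.304
step 2: grad = -1.304-5 = -6.304; w = -1.304 - 0.2·(-6.304) = -0.0432

-0.0432


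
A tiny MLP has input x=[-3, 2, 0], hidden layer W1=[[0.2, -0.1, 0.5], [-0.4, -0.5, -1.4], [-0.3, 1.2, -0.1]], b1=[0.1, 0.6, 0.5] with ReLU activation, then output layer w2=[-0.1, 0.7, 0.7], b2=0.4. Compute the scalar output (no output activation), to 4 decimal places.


z1[0] = (0.2)·(-3) + (-0.1)·(2) + (0.5)·(0) + 0.1 = -0.7
z1[1] = (-0.4)·(-3) + (-0.5)·(2) + (-1.4)·(0) + 0.6 = 0.8
z1[2] = (-0.3)·(-3) + (1.2)·(2) + (-0.1)·(0) + 0.5 = 3.8
h = ReLU(z1) = [0.0, 0.8, 3.8]
output = (-0.1)·(0.0) + (0.7)·(0.8) + (0.7)·(3.8) + 0.4 = 3.62

3.62


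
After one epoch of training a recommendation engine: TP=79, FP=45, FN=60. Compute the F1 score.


Precision = 79/124 = 0.6371
Recall = 79/139 = 0.5683
F1 = 2·P·R/(P+R) = 2·TP/(2·TP+FP+FN) = 158/(158+45+60) = 158/263 = 0.6008

0.6008


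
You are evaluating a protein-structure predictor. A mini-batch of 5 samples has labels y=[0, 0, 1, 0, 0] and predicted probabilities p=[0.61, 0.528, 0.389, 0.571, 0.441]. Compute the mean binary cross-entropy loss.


L[0] = -ln(1-0.61) = -ln(0.39) = 0.9416
L[1] = -ln(1-0.528) = -ln(0.472) = 0.7508
L[2] = -ln(0.389) = 0.9442
L[3] = -ln(1-0.571) = -ln(0.429) = 0.8463
L[4] = -ln(1-0.441) = -ln(0.559) = 0.5816
mean = (0.9416 + 0.7508 + 0.9442 + 0.8463 + 0.5816)/5 = 0.8129

0.8129


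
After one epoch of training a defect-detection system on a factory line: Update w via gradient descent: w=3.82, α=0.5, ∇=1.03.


w_new = w - α·∇
= 3.82 - 0.5·1.03
= 3.82 - 0.515
= 3.305

3.305


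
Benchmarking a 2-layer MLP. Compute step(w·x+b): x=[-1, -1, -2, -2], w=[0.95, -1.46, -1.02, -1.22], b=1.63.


z = (-1)·(0.95) + (-1)·(-1.46) + (-2)·(-1.02) + (-2)·(-1.22) + 1.63
  = 6.62
step(z) = 1 (z≥0)

1


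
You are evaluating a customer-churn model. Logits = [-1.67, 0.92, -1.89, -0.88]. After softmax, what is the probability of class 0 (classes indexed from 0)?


Exponentials: e^-1.67=0.1882, e^0.92=2.5093, e^-1.89=0.1511, e^-0.88=0.4148
Sum = 3.2634
Softmax = [0.0577, 0.7689, 0.0463, 0.1271]
p[0] = 0.1882/3.2634 = 0.0577

0.0577


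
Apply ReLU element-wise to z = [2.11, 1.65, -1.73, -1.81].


ReLU(2.11) = max(0, 2.11) = 2.11
ReLU(1.65) = max(0, 1.65) = 1.65
ReLU(-1.73) = max(0, -1.73) = 0.0
ReLU(-1.81) = max(0, -1.81) = 0.0
result = [2.11, 1.65, 0.0, 0.0]

[2.11, 1.65, 0.0, 0.0]


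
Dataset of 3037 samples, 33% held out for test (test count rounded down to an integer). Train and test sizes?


Test = ⌊3037·33/100⌋ = 1002
Train = 3037 - 1002 = 2035

Train: 2035, Test: 1002


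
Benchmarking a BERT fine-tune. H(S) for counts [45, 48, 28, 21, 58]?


Probabilities: [45/200, 48/200, 28/200, 21/200, 58/200] ≈ [0.225, 0.24, 0.14, 0.105, 0.29]
H = -((45/200)·log₂(45/200) + (48/200)·log₂(48/200) + (28/200)·log₂(28/200) + (21/200)·log₂(21/200) + (58/200)·log₂(58/200))
  = 2.2348 bits

2.2348 bits


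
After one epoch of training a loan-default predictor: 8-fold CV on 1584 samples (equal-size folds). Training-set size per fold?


Fold size = 1584/8 = 198
Training per fold = 1584 - 198 = 1386

1386


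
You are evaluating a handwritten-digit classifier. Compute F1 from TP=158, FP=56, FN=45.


Precision = 158/214 = 0.7383
Recall = 158/203 = 0.7783
F1 = 2·P·R/(P+R) = 2·TP/(2·TP+FP+FN) = 316/(316+56+45) = 316/417 = 0.7578

0.7578


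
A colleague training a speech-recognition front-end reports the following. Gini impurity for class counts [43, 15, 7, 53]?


Probabilities: [43/118, 15/118, 7/118, 53/118] ≈ [0.3644, 0.1271, 0.0593, 0.4492]
Σpᵢ² = (1849 + 225 + 49 + 2809)/118² = 4932/13924
Gini = 1 - Σpᵢ² = 1 - 4932/13924 = 0.6458

0.6458


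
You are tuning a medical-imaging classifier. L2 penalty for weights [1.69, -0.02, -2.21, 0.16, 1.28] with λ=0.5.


‖w‖₂² = (1.69)² + (-0.02)² + (-2.21)² + (0.16)² + (1.28)²
     = 2.8561 + 0.0004 + 4.8841 + 0.0256 + 1.6384
     = 9.4046
λ·‖w‖₂² = 0.5·9.4046 = 4.7023

4.7023


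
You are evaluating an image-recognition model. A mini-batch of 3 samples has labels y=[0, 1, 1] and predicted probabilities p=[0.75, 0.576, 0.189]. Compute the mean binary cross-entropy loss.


L[0] = -ln(1-0.75) = -ln(0.25) = 1.3863
L[1] = -ln(0.576) = 0.5516
L[2] = -ln(0.189) = 1.666
mean = (1.3863 + 0.5516 + 1.666)/3 = 1.2013

1.2013


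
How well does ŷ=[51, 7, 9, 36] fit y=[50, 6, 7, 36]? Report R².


ȳ = 24.75
SS_res = Σ(y-ŷ)² = 6
SS_tot = Σ(y-ȳ)² = 1430.75
R² = 1 - SS_res/SS_tot = 1 - 0.0042 = 0.9958

0.9958


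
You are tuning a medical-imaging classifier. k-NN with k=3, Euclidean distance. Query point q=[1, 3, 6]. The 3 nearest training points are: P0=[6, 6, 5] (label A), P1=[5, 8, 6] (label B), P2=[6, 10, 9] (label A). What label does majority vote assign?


d(q,P0) = 5.9161  (label A)
d(q,P1) = 6.4031  (label B)
d(q,P2) = 9.1104  (label A)
Votes: A=2, B=1
Majority → A

A


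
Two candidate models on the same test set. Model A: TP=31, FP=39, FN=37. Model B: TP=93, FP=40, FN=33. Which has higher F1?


Model A: P=31/70=0.4429, R=31/68=0.4559, F1=2PR/(P+R)=2TP/(2TP+FP+FN)=62/138=0.4493
Model B: P=93/133=0.6992, R=93/126=0.7381, F1=2PR/(P+R)=2TP/(2TP+FP+FN)=186/259=0.7181
0.4493 < 0.7181 → Model B

Model B


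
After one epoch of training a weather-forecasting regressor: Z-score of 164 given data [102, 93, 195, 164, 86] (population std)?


μ = 128, σ = 43.4741
z = (164 - 128)/43.4741 = 0.8281

0.8281


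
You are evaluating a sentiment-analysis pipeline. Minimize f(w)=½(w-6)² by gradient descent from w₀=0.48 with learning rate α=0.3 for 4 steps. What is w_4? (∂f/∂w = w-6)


step 1: grad = 0.48-6 = -5.52; w = 0.48 - 0.3·(-5.52) = 2.136
step 2: grad = 2.136-6 = -3.864; w = 2.136 - 0.3·(-3.864) = 3.2952
step 3: grad = 3.2952-6 = -2.7048; w = 3.2952 - 0.3·(-2.7048) = 4.10664
step 4: grad = 4.10664-6 = -1.89336; w = 4.10664 - 0.3·(-1.89336) = 4.674648

4.674648


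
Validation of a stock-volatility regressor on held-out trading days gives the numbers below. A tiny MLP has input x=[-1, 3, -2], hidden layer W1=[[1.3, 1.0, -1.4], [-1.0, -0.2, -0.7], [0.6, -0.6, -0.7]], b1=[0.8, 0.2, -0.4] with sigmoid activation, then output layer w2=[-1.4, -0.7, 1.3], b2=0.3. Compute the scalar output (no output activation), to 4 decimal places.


z1[0] = (1.3)·(-1) + (1.0)·(3) + (-1.4)·(-2) + 0.8 = 5.3
z1[1] = (-1.0)·(-1) + (-0.2)·(3) + (-0.7)·(-2) + 0.2 = 2.0
z1[2] = (0.6)·(-1) + (-0.6)·(3) + (-0.7)·(-2) - 0.4 = -1.4
h = sigmoid(z1) = [0.995, 0.8808, 0.1978]
output = (-1.4)·(0.995) + (-0.7)·(0.8808) + (1.3)·(0.1978) + 0.3 = -1.4524

-1.4524


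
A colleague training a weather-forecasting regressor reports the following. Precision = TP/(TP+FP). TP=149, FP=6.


Precision = TP/(TP+FP)
= 149/(149+6)
= 149/155 = 96.13%

96.13%


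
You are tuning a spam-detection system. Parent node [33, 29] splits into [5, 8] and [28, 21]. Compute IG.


Parent = [33, 29], H_parent = 0.997
H_left = 0.9612 (n=13), H_right = 0.9852 (n=49)
H_children = (13/62)·0.9612 + (49/62)·0.9852 = 0.9802
IG = 0.997 - 0.9802 = 0.0168

0.0168


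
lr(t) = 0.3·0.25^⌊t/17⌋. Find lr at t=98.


n_drops = ⌊98/17⌋ = 5
lr = 0.3·0.25^5 = 0.3·0.0009765625 = 0.00029296875

0.00029296875


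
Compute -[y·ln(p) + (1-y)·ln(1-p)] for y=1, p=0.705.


BCE = -[y·ln(p) + (1-y)·ln(1-p)]
= -1·ln(0.705) - 0
= -ln(0.705) = 0.3496

0.3496


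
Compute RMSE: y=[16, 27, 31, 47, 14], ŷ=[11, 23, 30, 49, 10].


MSE = 62/5 = 12.4
RMSE = √(62/5) = 3.5214

3.5214


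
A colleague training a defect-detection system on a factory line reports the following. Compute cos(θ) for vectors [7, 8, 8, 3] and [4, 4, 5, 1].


A·B = 7·4 + 8·4 + 8·5 + 3·1 = 103
‖A‖ = √186 = 13.6382, ‖B‖ = √58 = 7.6158
cos = 103/(√186·√58) = 103/√10788 = 0.9917

0.9917


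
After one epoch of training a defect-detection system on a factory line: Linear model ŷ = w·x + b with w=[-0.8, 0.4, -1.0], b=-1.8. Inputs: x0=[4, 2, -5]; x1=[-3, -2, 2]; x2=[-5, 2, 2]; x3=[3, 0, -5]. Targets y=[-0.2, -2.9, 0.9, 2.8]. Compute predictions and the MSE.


ŷ0 = (-0.8)·(4) + (0.4)·(2) + (-1.0)·(-5) - 1.8 = 0.8
ŷ1 = (-0.8)·(-3) + (0.4)·(-2) + (-1.0)·(2) - 1.8 = -2.2
ŷ2 = (-0.8)·(-5) + (0.4)·(2) + (-1.0)·(2) - 1.8 = 1.0
ŷ3 = (-0.8)·(3) + (0.4)·(0) + (-1.0)·(-5) - 1.8 = 0.8
errors² = [1.0, 0.49, 0.01, 4.0]
MSE = 5.5000/4 = 1.375

1.375


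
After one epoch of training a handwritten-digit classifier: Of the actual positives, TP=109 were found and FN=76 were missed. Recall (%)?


Recall = TP/(TP+FN)
= 109/(109+76)
= 109/185 = 58.92%

58.92%


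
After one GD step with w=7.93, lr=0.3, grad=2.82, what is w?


w_new = w - α·∇
= 7.93 - 0.3·2.82
= 7.93 - 0.846
= 7.084

7.084


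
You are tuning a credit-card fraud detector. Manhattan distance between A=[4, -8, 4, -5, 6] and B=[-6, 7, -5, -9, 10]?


d = |4+ 6| + |-8-7| + |4+ 5| + |-5+ 9| + |6-10|
  = 10 + 15 + 9 + 4 + 4
  = 42

42


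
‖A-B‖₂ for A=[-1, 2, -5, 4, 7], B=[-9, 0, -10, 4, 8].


d = √((-1+ 9)² + (2-0)² + (-5+ 10)² + (4-4)² + (7-8)²)
  = √(64 + 4 + 25 + 0 + 1)
  = √94 = 9.6954

9.6954


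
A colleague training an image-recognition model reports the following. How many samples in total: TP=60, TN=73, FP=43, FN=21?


Total = TP + TN + FP + FN
= 60 + 73 + 43 + 21
= 197
(Predicted positive: 103, predicted negative: 94)

197


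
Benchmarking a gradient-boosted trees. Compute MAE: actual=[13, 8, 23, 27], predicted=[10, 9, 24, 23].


Absolute errors: |13-10|=3, |8-9|=1, |23-24|=1, |27-23|=4
Sum = 9
MAE = 9/4 = 9/4

9/4


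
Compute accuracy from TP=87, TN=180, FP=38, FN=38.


Accuracy = (TP+TN)/(TP+TN+FP+FN)
= (87+180)/(343)
= 267/343 = 77.84%

77.84%


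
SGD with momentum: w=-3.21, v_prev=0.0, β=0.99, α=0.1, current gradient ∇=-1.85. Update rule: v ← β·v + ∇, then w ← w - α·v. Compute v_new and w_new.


v_new = 0.99·0.0 - 1.85 = 0 - 1.85 = -1.85
w_new = -3.21 - 0.1·-1.85 = -3.21 + 0.185 = -3.025

v_new=-1.85, w_new=-3.025


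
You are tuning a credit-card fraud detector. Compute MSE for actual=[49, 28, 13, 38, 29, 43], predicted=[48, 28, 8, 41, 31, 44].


Squared errors: (49-48)²=1, (28-28)²=0, (13-8)²=25, (38-41)²=9, (29-31)²=4, (43-44)²=1
Sum = 40
MSE = 40/6 = 20/3

20/3


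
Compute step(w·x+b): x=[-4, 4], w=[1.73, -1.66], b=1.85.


z = (-4)·(1.73) + (4)·(-1.66) + 1.85
  = -11.71
step(z) = 0 (z<0)

0


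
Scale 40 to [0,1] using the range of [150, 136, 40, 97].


min=40, max=150
(40-40)/(150-40) = 0/110 = 0.0

0.0


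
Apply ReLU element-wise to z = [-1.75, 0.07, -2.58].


ReLU(-1.75) = max(0, -1.75) = 0.0
ReLU(0.07) = max(0, 0.07) = 0.07
ReLU(-2.58) = max(0, -2.58) = 0.0
result = [0.0, 0.07, 0.0]

[0.0, 0.07, 0.0]


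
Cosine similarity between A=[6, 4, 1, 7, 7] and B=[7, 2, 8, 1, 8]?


A·B = 6·7 + 4·2 + 1·8 + 7·1 + 7·8 = 121
‖A‖ = √151 = 12.2882, ‖B‖ = √182 = 13.4907
cos = 121/(√151·√182) = 121/√27482 = 0.7299

0.7299


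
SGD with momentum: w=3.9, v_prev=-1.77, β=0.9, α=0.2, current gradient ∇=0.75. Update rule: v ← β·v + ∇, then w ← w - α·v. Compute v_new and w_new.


v_new = 0.9·-1.77 + 0.75 = -1.593 + 0.75 = -0.843
w_new = 3.9 - 0.2·-0.843 = 3.9 + 0.1686 = 4.0686

v_new=-0.843, w_new=4.0686


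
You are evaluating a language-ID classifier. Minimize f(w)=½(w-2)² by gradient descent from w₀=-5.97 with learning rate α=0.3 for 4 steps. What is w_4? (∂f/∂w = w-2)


step 1: grad = -5.97-2 = -7.97; w = -5.97 - 0.3·(-7.97) = -3.579
step 2: grad = -3.579-2 = -5.579; w = -3.579 - 0.3·(-5.579) = -1.9053
step 3: grad = -1.9053-2 = -3.9053; w = -1.9053 - 0.3·(-3.9053) = -0.73371
step 4: grad = -0.73371-2 = -2.73371; w = -0.73371 - 0.3·(-2.73371) = 0.086403

0.086403


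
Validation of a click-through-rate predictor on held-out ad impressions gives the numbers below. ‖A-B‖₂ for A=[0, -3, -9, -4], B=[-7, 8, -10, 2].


d = √((0+ 7)² + (-3-8)² + (-9+ 10)² + (-4-2)²)
  = √(49 + 121 + 1 + 36)
  = √207 = 14.3875

14.3875


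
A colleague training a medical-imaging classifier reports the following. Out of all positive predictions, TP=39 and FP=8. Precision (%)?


Precision = TP/(TP+FP)
= 39/(39+8)
= 39/47 = 82.98%

82.98%


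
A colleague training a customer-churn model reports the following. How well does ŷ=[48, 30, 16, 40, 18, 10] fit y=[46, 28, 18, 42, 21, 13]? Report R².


ȳ = 28
SS_res = Σ(y-ŷ)² = 34
SS_tot = Σ(y-ȳ)² = 894
R² = 1 - SS_res/SS_tot = 1 - 0.038 = 0.962

0.962


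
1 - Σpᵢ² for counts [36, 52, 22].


Probabilities: [36/110, 52/110, 22/110] ≈ [0.3273, 0.4727, 0.2]
Σpᵢ² = (1296 + 2704 + 484)/110² = 4484/12100
Gini = 1 - Σpᵢ² = 1 - 4484/12100 = 0.6294

0.6294


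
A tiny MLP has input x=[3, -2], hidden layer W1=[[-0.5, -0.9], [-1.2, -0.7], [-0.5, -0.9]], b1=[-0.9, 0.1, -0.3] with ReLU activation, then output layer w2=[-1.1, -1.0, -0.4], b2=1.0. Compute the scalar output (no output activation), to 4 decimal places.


z1[0] = (-0.5)·(3) + (-0.9)·(-2) - 0.9 = -0.6
z1[1] = (-1.2)·(3) + (-0.7)·(-2) + 0.1 = -2.1
z1[2] = (-0.5)·(3) + (-0.9)·(-2) - 0.3 = 0.0
h = ReLU(z1) = [0.0, 0.0, 0.0]
output = (-1.1)·(0.0) + (-1.0)·(0.0) + (-0.4)·(0.0) + 1.0 = 1.0

1.0


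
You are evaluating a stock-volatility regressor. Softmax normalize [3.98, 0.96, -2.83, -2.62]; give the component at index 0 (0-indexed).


Exponentials: e^3.98=53.517, e^0.96=2.6117, e^-2.83=0.059, e^-2.62=0.0728
Sum = 56.2605
Softmax = [0.9512, 0.0464, 0.001, 0.0013]
p[0] = 53.517/56.2605 = 0.9512

0.9512


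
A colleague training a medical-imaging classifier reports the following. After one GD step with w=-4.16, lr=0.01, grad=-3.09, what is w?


w_new = w - α·∇
= -4.16 - 0.01·-3.09
= -4.16 + 0.0309
= -4.1291

-4.1291


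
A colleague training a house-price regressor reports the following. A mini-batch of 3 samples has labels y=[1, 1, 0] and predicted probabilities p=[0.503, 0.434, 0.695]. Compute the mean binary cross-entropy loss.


L[0] = -ln(0.503) = 0.6872
L[1] = -ln(0.434) = 0.8347
L[2] = -ln(1-0.695) = -ln(0.305) = 1.1874
mean = (0.6872 + 0.8347 + 1.1874)/3 = 0.9031

0.9031


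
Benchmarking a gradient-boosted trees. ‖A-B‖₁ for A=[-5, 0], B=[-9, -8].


d = |-5+ 9| + |0+ 8|
  = 4 + 8
  = 12

12


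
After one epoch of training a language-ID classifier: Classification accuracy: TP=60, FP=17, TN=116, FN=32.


Accuracy = (TP+TN)/(TP+TN+FP+FN)
= (60+116)/(225)
= 176/225 = 78.22%

78.22%


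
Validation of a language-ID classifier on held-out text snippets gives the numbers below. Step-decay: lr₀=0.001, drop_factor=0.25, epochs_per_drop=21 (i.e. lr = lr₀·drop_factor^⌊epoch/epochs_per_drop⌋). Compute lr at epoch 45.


n_drops = ⌊45/21⌋ = 2
lr = 0.001·0.25^2 = 0.001·0.0625 = 0.0000625

0.0000625


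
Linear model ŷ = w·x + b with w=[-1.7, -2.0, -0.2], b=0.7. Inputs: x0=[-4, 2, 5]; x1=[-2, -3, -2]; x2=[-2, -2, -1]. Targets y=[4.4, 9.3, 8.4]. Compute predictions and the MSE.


ŷ0 = (-1.7)·(-4) + (-2.0)·(2) + (-0.2)·(5) + 0.7 = 2.5
ŷ1 = (-1.7)·(-2) + (-2.0)·(-3) + (-0.2)·(-2) + 0.7 = 10.5
ŷ2 = (-1.7)·(-2) + (-2.0)·(-2) + (-0.2)·(-1) + 0.7 = 8.3
errors² = [3.61, 1.44, 0.01]
MSE = 5.0600/3 = 1.6867

1.6867


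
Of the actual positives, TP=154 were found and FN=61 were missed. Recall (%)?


Recall = TP/(TP+FN)
= 154/(154+61)
= 154/215 = 71.63%

71.63%


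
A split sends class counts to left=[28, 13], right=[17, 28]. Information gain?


Parent = [45, 41], H_parent = 0.9984
H_left = 0.9012 (n=41), H_right = 0.9565 (n=45)
H_children = (41/86)·0.9012 + (45/86)·0.9565 = 0.9301
IG = 0.9984 - 0.9301 = 0.0683

0.0683


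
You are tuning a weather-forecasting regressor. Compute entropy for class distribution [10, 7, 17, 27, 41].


Probabilities: [10/102, 7/102, 17/102, 27/102, 41/102] ≈ [0.098, 0.0686, 0.1667, 0.2647, 0.402]
H = -((10/102)·log₂(10/102) + (7/102)·log₂(7/102) + (17/102)·log₂(17/102) + (27/102)·log₂(27/102) + (41/102)·log₂(41/102))
  = 2.0607 bits

2.0607 bits


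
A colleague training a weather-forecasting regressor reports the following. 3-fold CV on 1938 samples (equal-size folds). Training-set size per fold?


Fold size = 1938/3 = 646
Training per fold = 1938 - 646 = 1292

1292


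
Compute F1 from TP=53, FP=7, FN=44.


Precision = 53/60 = 0.8833
Recall = 53/97 = 0.5464
F1 = 2·P·R/(P+R) = 2·TP/(2·TP+FP+FN) = 106/(106+7+44) = 106/157 = 0.6752

0.6752


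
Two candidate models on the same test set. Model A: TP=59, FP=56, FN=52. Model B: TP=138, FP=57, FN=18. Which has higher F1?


Model A: P=59/115=0.513, R=59/111=0.5315, F1=2PR/(P+R)=2TP/(2TP+FP+FN)=118/226=0.5221
Model B: P=138/195=0.7077, R=138/156=0.8846, F1=2PR/(P+R)=2TP/(2TP+FP+FN)=276/351=0.7863
0.5221 < 0.7863 → Model B

Model B


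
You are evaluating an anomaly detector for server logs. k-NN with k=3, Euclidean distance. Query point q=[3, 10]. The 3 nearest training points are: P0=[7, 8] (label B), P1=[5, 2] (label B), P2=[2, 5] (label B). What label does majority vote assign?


d(q,P0) = 4.4721  (label B)
d(q,P1) = 8.2462  (label B)
d(q,P2) = 5.099  (label B)
Votes: A=0, B=3
Majority → B

B


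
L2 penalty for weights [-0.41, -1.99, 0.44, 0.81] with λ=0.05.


‖w‖₂² = (-0.41)² + (-1.99)² + (0.44)² + (0.81)²
     = 0.1681 + 3.9601 + 0.1936 + 0.6561
     = 4.9779
λ·‖w‖₂² = 0.05·4.9779 = 0.248895

0.248895


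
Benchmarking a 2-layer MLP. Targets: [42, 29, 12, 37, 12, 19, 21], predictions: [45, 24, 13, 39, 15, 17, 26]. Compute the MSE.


Squared errors: (42-45)²=9, (29-24)²=25, (12-13)²=1, (37-39)²=4, (12-15)²=9, (19-17)²=4, (21-26)²=25
Sum = 77
MSE = 77/7 = 11

11


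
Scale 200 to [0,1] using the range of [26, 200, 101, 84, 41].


min=26, max=200
(200-26)/(200-26) = 174/174 = 1.0

1.0


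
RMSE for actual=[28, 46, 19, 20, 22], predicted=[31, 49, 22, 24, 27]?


MSE = 68/5 = 13.6
RMSE = √(68/5) = 3.6878

3.6878


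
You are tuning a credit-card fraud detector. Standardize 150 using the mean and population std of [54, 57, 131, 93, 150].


μ = 97, σ = 38.5487
z = (150 - 97)/38.5487 = 1.3749

1.3749


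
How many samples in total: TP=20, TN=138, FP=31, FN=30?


Total = TP + TN + FP + FN
= 20 + 138 + 31 + 30
= 219
(Predicted positive: 51, predicted negative: 168)

219


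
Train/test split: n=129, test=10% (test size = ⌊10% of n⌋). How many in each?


Test = ⌊129·10/100⌋ = 12
Train = 129 - 12 = 117

Train: 117, Test: 12


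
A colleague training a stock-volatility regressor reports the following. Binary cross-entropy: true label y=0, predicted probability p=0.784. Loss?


BCE = -[y·ln(p) + (1-y)·ln(1-p)]
= -0 - 1·ln(1-0.784)
= -ln(0.216) = 1.5325

1.5325


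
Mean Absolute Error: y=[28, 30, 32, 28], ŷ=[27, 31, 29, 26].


Absolute errors: |28-27|=1, |30-31|=1, |32-29|=3, |28-26|=2
Sum = 7
MAE = 7/4 = 7/4

7/4


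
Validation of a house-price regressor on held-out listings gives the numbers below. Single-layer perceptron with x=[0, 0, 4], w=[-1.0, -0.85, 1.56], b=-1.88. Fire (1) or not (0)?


z = (0)·(-1.0) + (0)·(-0.85) + (4)·(1.56) - 1.88
  = 4.36
step(z) = 1 (z≥0)

1


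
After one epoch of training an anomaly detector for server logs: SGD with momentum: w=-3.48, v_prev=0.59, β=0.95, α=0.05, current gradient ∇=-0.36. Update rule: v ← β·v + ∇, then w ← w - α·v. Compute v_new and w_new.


v_new = 0.95·0.59 - 0.36 = 0.5605 - 0.36 = 0.2005
w_new = -3.48 - 0.05·0.2005 = -3.48 - 0.010025 = -3.490025

v_new=0.2005, w_new=-3.490025


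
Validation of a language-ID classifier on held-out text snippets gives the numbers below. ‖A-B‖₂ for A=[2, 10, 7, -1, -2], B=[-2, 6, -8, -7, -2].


d = √((2+ 2)² + (10-6)² + (7+ 8)² + (-1+ 7)² + (-2+ 2)²)
  = √(16 + 16 + 225 + 36 + 0)
  = √293 = 17.1172

17.1172


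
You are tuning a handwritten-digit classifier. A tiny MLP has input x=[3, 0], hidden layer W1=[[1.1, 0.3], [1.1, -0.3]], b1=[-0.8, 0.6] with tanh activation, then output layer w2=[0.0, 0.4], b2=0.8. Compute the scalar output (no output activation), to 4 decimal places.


z1[0] = (1.1)·(3) + (0.3)·(0) - 0.8 = 2.5
z1[1] = (1.1)·(3) + (-0.3)·(0) + 0.6 = 3.9
h = tanh(z1) = [0.9866, 0.9992]
output = (0.0)·(0.9866) + (0.4)·(0.9992) + 0.8 = 1.1997

1.1997


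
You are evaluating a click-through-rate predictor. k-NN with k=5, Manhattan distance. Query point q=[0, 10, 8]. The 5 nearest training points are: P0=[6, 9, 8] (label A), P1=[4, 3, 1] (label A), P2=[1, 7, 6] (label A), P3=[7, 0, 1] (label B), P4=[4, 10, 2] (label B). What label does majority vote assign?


d(q,P0) = 7  (label A)
d(q,P1) = 18  (label A)
d(q,P2) = 6  (label A)
d(q,P3) = 24  (label B)
d(q,P4) = 10  (label B)
Votes: A=3, B=2
Majority → A

A


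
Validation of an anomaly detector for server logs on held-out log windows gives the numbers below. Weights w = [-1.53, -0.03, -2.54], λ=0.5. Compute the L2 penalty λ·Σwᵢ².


‖w‖₂² = (-1.53)² + (-0.03)² + (-2.54)²
     = 2.3409 + 0.0009 + 6.4516
     = 8.7934
λ·‖w‖₂² = 0.5·8.7934 = 4.3967

4.3967


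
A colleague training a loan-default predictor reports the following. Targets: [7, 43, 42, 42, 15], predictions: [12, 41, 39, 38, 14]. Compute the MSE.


Squared errors: (7-12)²=25, (43-41)²=4, (42-39)²=9, (42-38)²=16, (15-14)²=1
Sum = 55
MSE = 55/5 = 11

11


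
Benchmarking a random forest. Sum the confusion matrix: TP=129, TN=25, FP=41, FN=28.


Total = TP + TN + FP + FN
= 129 + 25 + 41 + 28
= 223
(Predicted positive: 170, predicted negative: 53)

223


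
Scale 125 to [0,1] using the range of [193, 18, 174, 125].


min=18, max=193
(125-18)/(193-18) = 107/175 = 0.6114

0.6114


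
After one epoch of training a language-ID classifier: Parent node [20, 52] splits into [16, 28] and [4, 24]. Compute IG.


Parent = [20, 52], H_parent = 0.8524
H_left = 0.9457 (n=44), H_right = 0.5917 (n=28)
H_children = (44/72)·0.9457 + (28/72)·0.5917 = 0.808
IG = 0.8524 - 0.808 = 0.0444

0.0444


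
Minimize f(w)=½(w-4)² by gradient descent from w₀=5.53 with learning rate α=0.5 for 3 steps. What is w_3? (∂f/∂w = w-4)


step 1: grad = 5.53-4 = 1.53; w = 5.53 - 0.5·(1.53) = 4.765
step 2: grad = 4.765-4 = 0.765; w = 4.765 - 0.5·(0.765) = 4.3825
step 3: grad = 4.3825-4 = 0.3825; w = 4.3825 - 0.5·(0.3825) = 4.19125

4.19125


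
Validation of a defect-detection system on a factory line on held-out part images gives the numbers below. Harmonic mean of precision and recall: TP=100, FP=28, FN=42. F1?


Precision = 100/128 = 0.7812
Recall = 100/142 = 0.7042
F1 = 2·P·R/(P+R) = 2·TP/(2·TP+FP+FN) = 200/(200+28+42) = 200/270 = 0.7407

0.7407


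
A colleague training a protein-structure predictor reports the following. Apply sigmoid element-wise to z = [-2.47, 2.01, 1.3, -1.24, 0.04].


σ(-2.47) = 1/(1+e^2.47) = 0.078
σ(2.01) = 1/(1+e^-2.01) = 0.8818
σ(1.3) = 1/(1+e^-1.3) = 0.7858
σ(-1.24) = 1/(1+e^1.24) = 0.2244
σ(0.04) = 1/(1+e^-0.04) = 0.51
result = [0.078, 0.8818, 0.7858, 0.2244, 0.51]

[0.078, 0.8818, 0.7858, 0.2244, 0.51]


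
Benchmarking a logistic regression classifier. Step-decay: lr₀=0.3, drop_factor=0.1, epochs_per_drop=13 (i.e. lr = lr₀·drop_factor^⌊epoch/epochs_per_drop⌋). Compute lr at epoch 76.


n_drops = ⌊76/13⌋ = 5
lr = 0.3·0.1^5 = 0.3·0.00001 = 0.000003

0.000003


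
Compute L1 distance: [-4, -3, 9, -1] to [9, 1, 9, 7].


d = |-4-9| + |-3-1| + |9-9| + |-1-7|
  = 13 + 4 + 0 + 8
  = 25

25


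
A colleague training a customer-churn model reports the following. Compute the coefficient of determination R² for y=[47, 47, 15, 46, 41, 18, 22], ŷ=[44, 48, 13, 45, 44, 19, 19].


ȳ = 33.7143
SS_res = Σ(y-ŷ)² = 34
SS_tot = Σ(y-ȳ)² = 1291.43
R² = 1 - SS_res/SS_tot = 1 - 0.0263 = 0.9737

0.9737


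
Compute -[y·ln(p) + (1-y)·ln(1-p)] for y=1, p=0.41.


BCE = -[y·ln(p) + (1-y)·ln(1-p)]
= -1·ln(0.41) - 0
= -ln(0.41) = 0.8916

0.8916


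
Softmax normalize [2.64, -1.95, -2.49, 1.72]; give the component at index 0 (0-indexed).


Exponentials: e^2.64=14.0132, e^-1.95=0.1423, e^-2.49=0.0829, e^1.72=5.5845
Sum = 19.8229
Softmax = [0.7069, 0.0072, 0.0042, 0.2817]
p[0] = 14.0132/19.8229 = 0.7069

0.7069


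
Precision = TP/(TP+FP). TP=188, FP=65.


Precision = TP/(TP+FP)
= 188/(188+65)
= 188/253 = 74.31%

74.31%


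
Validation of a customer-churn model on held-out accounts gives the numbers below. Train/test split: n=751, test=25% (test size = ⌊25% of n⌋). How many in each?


Test = ⌊751·25/100⌋ = 187
Train = 751 - 187 = 564

Train: 564, Test: 187


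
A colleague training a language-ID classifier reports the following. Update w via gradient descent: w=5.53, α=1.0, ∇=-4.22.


w_new = w - α·∇
= 5.53 - 1.0·-4.22
= 5.53 + 4.22
= 9.75

9.75


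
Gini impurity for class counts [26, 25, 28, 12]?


Probabilities: [26/91, 25/91, 28/91, 12/91] ≈ [0.2857, 0.2747, 0.3077, 0.1319]
Σpᵢ² = (676 + 625 + 784 + 144)/91² = 2229/8281
Gini = 1 - Σpᵢ² = 1 - 2229/8281 = 0.7308

0.7308


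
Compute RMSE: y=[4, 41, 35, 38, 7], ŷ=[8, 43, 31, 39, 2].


MSE = 62/5 = 12.4
RMSE = √(62/5) = 3.5214

3.5214


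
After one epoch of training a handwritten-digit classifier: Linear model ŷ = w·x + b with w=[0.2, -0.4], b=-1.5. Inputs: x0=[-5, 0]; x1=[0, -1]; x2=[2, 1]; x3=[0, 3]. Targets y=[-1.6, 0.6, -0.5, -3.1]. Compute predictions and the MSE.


ŷ0 = (0.2)·(-5) + (-0.4)·(0) - 1.5 = -2.5
ŷ1 = (0.2)·(0) + (-0.4)·(-1) - 1.5 = -1.1
ŷ2 = (0.2)·(2) + (-0.4)·(1) - 1.5 = -1.5
ŷ3 = (0.2)·(0) + (-0.4)·(3) - 1.5 = -2.7
errors² = [0.81, 2.89, 1.0, 0.16]
MSE = 4.8600/4 = 1.215

1.215


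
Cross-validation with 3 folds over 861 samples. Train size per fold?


Fold size = 861/3 = 287
Training per fold = 861 - 287 = 574

574


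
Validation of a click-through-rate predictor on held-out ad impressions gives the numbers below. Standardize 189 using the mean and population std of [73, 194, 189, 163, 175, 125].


μ = 153.1667, σ = 42.3179
z = (189 - 153.1667)/42.3179 = 0.8468

0.8468


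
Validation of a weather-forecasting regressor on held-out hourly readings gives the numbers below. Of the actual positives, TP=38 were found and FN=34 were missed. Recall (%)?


Recall = TP/(TP+FN)
= 38/(38+34)
= 38/72 = 52.78%

52.78%


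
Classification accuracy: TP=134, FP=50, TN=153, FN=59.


Accuracy = (TP+TN)/(TP+TN+FP+FN)
= (134+153)/(396)
= 287/396 = 72.47%

72.47%


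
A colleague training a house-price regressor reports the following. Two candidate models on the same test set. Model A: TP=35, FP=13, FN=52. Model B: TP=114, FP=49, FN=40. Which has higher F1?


Model A: P=35/48=0.7292, R=35/87=0.4023, F1=2PR/(P+R)=2TP/(2TP+FP+FN)=70/135=0.5185
Model B: P=114/163=0.6994, R=114/154=0.7403, F1=2PR/(P+R)=2TP/(2TP+FP+FN)=228/317=0.7192
0.5185 < 0.7192 → Model B

Model B


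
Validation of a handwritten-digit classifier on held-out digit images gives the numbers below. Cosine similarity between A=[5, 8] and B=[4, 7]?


A·B = 5·4 + 8·7 = 76
‖A‖ = √89 = 9.434, ‖B‖ = √65 = 8.0623
cos = 76/(√89·√65) = 76/√5785 = 0.9992

0.9992


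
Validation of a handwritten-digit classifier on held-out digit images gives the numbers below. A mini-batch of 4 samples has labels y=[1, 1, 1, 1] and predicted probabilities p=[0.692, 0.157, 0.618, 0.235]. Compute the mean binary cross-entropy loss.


L[0] = -ln(0.692) = 0.3682
L[1] = -ln(0.157) = 1.8515
L[2] = -ln(0.618) = 0.4813
L[3] = -ln(0.235) = 1.4482
mean = (0.3682 + 1.8515 + 0.4813 + 1.4482)/4 = 1.0373

1.0373


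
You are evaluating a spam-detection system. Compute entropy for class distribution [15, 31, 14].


Probabilities: [15/60, 31/60, 14/60] ≈ [0.25, 0.5167, 0.2333]
H = -((15/60)·log₂(15/60) + (31/60)·log₂(31/60) + (14/60)·log₂(14/60))
  = 1.4821 bits

1.4821 bits


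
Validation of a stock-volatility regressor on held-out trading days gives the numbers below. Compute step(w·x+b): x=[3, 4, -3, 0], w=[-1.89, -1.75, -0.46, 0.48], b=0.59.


z = (3)·(-1.89) + (4)·(-1.75) + (-3)·(-0.46) + (0)·(0.48) + 0.59
  = -10.7
step(z) = 0 (z<0)

0


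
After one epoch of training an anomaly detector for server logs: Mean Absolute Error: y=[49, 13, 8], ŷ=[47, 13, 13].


Absolute errors: |49-47|=2, |13-13|=0, |8-13|=5
Sum = 7
MAE = 7/3 = 7/3

7/3


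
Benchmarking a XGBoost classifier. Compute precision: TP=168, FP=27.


Precision = TP/(TP+FP)
= 168/(168+27)
= 168/195 = 86.15%

86.15%


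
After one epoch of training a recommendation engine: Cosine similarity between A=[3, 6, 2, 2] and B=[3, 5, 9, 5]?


A·B = 3·3 + 6·5 + 2·9 + 2·5 = 67
‖A‖ = √53 = 7.2801, ‖B‖ = √140 = 11.8322
cos = 67/(√53·√140) = 67/√7420 = 0.7778

0.7778


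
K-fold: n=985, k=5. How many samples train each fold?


Fold size = 985/5 = 197
Training per fold = 985 - 197 = 788

788


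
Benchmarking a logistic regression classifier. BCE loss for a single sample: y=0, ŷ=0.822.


BCE = -[y·ln(p) + (1-y)·ln(1-p)]
= -0 - 1·ln(1-0.822)
= -ln(0.178) = 1.726

1.726


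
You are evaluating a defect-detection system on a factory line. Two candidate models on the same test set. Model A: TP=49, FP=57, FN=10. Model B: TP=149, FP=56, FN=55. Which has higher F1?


Model A: P=49/106=0.4623, R=49/59=0.8305, F1=2PR/(P+R)=2TP/(2TP+FP+FN)=98/165=0.5939
Model B: P=149/205=0.7268, R=149/204=0.7304, F1=2PR/(P+R)=2TP/(2TP+FP+FN)=298/409=0.7286
0.5939 < 0.7286 → Model B

Model B


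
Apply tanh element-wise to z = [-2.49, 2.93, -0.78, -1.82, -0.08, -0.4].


tanh(-2.49) = -0.9863
tanh(2.93) = 0.9943
tanh(-0.78) = -0.6527
tanh(-1.82) = -0.9488
tanh(-0.08) = -0.0798
tanh(-0.4) = -0.3799
result = [-0.9863, 0.9943, -0.6527, -0.9488, -0.0798, -0.3799]

[-0.9863, 0.9943, -0.6527, -0.9488, -0.0798, -0.3799]


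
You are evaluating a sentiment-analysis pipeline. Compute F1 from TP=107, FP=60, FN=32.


Precision = 107/167 = 0.6407
Recall = 107/139 = 0.7698
F1 = 2·P·R/(P+R) = 2·TP/(2·TP+FP+FN) = 214/(214+60+32) = 214/306 = 0.6993

0.6993


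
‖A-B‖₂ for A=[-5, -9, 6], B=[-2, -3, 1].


d = √((-5+ 2)² + (-9+ 3)² + (6-1)²)
  = √(9 + 36 + 25)
  = √70 = 8.3666

8.3666


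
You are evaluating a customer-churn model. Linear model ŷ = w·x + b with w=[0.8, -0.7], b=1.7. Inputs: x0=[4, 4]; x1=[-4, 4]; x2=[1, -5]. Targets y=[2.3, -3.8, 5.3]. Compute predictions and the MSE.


ŷ0 = (0.8)·(4) + (-0.7)·(4) + 1.7 = 2.1
ŷ1 = (0.8)·(-4) + (-0.7)·(4) + 1.7 = -4.3
ŷ2 = (0.8)·(1) + (-0.7)·(-5) + 1.7 = 6.0
errors² = [0.04, 0.25, 0.49]
MSE = 0.7800/3 = 0.26

0.26


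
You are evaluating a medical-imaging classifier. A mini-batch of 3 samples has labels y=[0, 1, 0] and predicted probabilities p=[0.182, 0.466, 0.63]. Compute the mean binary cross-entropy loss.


L[0] = -ln(1-0.182) = -ln(0.818) = 0.2009
L[1] = -ln(0.466) = 0.7636
L[2] = -ln(1-0.63) = -ln(0.37) = 0.9943
mean = (0.2009 + 0.7636 + 0.9943)/3 = 0.6529

0.6529


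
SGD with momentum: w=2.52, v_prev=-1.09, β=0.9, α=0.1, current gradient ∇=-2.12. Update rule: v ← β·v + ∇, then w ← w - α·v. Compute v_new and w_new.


v_new = 0.9·-1.09 - 2.12 = -0.981 - 2.12 = -3.101
w_new = 2.52 - 0.1·-3.101 = 2.52 + 0.3101 = 2.8301

v_new=-3.101, w_new=2.8301


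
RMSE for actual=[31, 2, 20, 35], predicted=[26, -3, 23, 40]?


MSE = 84/4 = 21
RMSE = √(84/4) = 4.5826

4.5826


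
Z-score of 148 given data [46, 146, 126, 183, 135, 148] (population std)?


μ = 130.6667, σ = 41.7998
z = (148 - 130.6667)/41.7998 = 0.4147

0.4147


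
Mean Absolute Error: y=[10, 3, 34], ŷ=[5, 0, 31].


Absolute errors: |10-5|=5, |3-0|=3, |34-31|=3
Sum = 11
MAE = 11/3 = 11/3

11/3


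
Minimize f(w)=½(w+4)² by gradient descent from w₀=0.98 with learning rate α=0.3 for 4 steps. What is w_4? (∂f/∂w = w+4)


step 1: grad = 0.98+4 = 4.98; w = 0.98 - 0.3·(4.98) = -0.514
step 2: grad = -0.514+4 = 3.486; w = -0.514 - 0.3·(3.486) = -1.5598
step 3: grad = -1.5598+4 = 2.4402; w = -1.5598 - 0.3·(2.4402) = -2.29186
step 4: grad = -2.29186+4 = 1.70814; w = -2.29186 - 0.3·(1.70814) = -2.804302

-2.804302


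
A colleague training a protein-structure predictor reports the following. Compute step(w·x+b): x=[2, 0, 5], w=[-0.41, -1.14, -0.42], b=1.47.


z = (2)·(-0.41) + (0)·(-1.14) + (5)·(-0.42) + 1.47
  = -1.45
step(z) = 0 (z<0)

0


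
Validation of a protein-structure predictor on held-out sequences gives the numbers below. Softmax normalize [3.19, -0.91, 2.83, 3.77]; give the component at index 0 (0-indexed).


Exponentials: e^3.19=24.2884, e^-0.91=0.4025, e^2.83=16.9455, e^3.77=43.3801
Sum = 85.0165
Softmax = [0.2857, 0.0047, 0.1993, 0.5103]
p[0] = 24.2884/85.0165 = 0.2857

0.2857


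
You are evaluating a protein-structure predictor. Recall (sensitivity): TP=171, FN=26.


Recall = TP/(TP+FN)
= 171/(171+26)
= 171/197 = 86.8%

86.8%


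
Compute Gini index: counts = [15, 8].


Probabilities: [15/23, 8/23] ≈ [0.6522, 0.3478]
Σpᵢ² = (225 + 64)/23² = 289/529
Gini = 1 - Σpᵢ² = 1 - 289/529 = 0.4537

0.4537


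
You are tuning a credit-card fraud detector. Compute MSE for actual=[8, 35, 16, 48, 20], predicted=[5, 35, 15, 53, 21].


Squared errors: (8-5)²=9, (35-35)²=0, (16-15)²=1, (48-53)²=25, (20-21)²=1
Sum = 36
MSE = 36/5 = 36/5

36/5


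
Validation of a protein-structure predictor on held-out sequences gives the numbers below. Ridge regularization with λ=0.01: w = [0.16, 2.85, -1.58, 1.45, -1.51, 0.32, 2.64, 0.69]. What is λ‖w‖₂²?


‖w‖₂² = (0.16)² + (2.85)² + (-1.58)² + (1.45)² + (-1.51)² + (0.32)² + (2.64)² + (0.69)²
     = 0.0256 + 8.1225 + 2.4964 + 2.1025 + 2.2801 + 0.1024 + 6.9696 + 0.4761
     = 22.5752
λ·‖w‖₂² = 0.01·22.5752 = 0.225752

0.225752


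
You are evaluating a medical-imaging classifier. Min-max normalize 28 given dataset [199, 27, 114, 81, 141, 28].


min=27, max=199
(28-27)/(199-27) = 1/172 = 0.0058

0.0058
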